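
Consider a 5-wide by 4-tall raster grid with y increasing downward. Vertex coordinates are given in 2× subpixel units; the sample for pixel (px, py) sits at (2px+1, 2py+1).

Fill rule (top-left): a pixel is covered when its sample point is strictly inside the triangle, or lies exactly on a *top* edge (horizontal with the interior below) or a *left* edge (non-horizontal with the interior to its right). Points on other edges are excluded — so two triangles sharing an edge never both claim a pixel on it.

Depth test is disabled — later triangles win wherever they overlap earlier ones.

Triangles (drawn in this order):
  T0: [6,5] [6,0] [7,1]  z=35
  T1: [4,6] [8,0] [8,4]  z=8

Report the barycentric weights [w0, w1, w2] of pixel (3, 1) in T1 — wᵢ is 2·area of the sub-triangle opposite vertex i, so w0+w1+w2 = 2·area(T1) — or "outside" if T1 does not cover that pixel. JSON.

T0:
  2·area = 5
  edge (6, 5)→(6, 0): d=(0,-5) top-left  bias=+0
  edge (6, 0)→(7, 1): d=(1,1) right/bottom  bias=-1
  edge (7, 1)→(6, 5): d=(-1,4) right/bottom  bias=-1
    (3,0)@(7, 1): e=[5,0,0] → ·  [on edge]
    (4,1)@(9, 3): e=[15,0,-10] → ·  [on edge]
  covered (0 px):
    · · · · ·
    · · · · ·
    · · · · ·
    · · · · ·
T1:
  2·area = 16
  edge (4, 6)→(8, 0): d=(4,-6) top-left  bias=+0
  edge (8, 0)→(8, 4): d=(0,4) right/bottom  bias=-1
  edge (8, 4)→(4, 6): d=(-4,2) right/bottom  bias=-1
    (3,1)@(7, 3): e=[6,4,6] → █
    (4,1)@(9, 3): e=[18,-4,2] → ·
    (2,2)@(5, 5): e=[2,12,2] → █
    (3,2)@(7, 5): e=[14,4,-2] → ·
    (2,3)@(5, 7): e=[10,12,-6] → ·
  covered (2 px):
    · · · · ·
    · · · █ ·
    · · █ · ·
    · · · · ·

Result: [4,6,6]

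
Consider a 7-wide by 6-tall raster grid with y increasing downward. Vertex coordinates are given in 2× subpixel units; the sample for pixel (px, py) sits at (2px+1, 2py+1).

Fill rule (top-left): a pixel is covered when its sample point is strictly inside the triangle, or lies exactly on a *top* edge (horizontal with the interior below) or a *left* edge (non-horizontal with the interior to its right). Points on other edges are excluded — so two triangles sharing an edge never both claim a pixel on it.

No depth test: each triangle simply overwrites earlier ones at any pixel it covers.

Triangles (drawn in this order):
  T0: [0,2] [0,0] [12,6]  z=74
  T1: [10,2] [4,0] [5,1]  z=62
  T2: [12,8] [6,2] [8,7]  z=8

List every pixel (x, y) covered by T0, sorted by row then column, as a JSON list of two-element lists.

T0:
  2·area = 24
  edge (0, 2)→(0, 0): d=(0,-2) top-left  bias=+0
  edge (0, 0)→(12, 6): d=(12,6) right/bottom  bias=-1
  edge (12, 6)→(0, 2): d=(-12,-4) top-left  bias=+0
    (0,0)@(1, 1): e=[2,6,16] → █
    (1,0)@(3, 1): e=[6,-6,24] → ·
    (0,1)@(1, 3): e=[2,30,-8] → ·
    (1,1)@(3, 3): e=[6,18,0] → █  [on edge]
    (2,1)@(5, 3): e=[10,6,8] → █
    (3,1)@(7, 3): e=[14,-6,16] → ·
    (1,2)@(3, 5): e=[6,42,-24] → ·
    (2,2)@(5, 5): e=[10,30,-16] → ·
    (4,2)@(9, 5): e=[18,6,0] → █  [on edge]
    (5,2)@(11, 5): e=[22,-6,8] → ·
    (4,3)@(9, 7): e=[18,30,-24] → ·
  covered (4 px):
    █ · · · · · ·
    · █ █ · · · ·
    · · · · █ · ·
    · · · · · · ·
    · · · · · · ·
    · · · · · · ·
T1:
  2·area = 4  (B↔C swapped to make it positive)
  edge (10, 2)→(5, 1): d=(-5,-1) top-left  bias=+0
  edge (5, 1)→(4, 0): d=(-1,-1) top-left  bias=+0
  edge (4, 0)→(10, 2): d=(6,2) right/bottom  bias=-1
    (2,0)@(5, 1): e=[0,0,4] → █  [on edge]
    (3,0)@(7, 1): e=[2,2,0] → ·  [on edge]
    (2,1)@(5, 3): e=[-10,-2,16] → ·
    (3,1)@(7, 3): e=[-8,0,12] → ·  [on edge]
    (6,1)@(13, 3): e=[-2,6,0] → ·  [on edge]
    (4,2)@(9, 5): e=[-16,0,20] → ·  [on edge]
    (5,3)@(11, 7): e=[-24,0,28] → ·  [on edge]
    (6,4)@(13, 9): e=[-32,0,36] → ·  [on edge]
  covered (1 px):
    · · █ · · · ·
    · · · · · · ·
    · · · · · · ·
    · · · · · · ·
    · · · · · · ·
    · · · · · · ·
T2:
  2·area = 18  (B↔C swapped to make it positive)
  edge (12, 8)→(8, 7): d=(-4,-1) top-left  bias=+0
  edge (8, 7)→(6, 2): d=(-2,-5) top-left  bias=+0
  edge (6, 2)→(12, 8): d=(6,6) right/bottom  bias=-1
    (2,0)@(5, 1): e=[21,-3,0] → ·  [on edge]
    (3,1)@(7, 3): e=[15,3,0] → ·  [on edge]
    (4,2)@(9, 5): e=[9,9,0] → ·  [on edge]
    (4,3)@(9, 7): e=[1,5,12] → █
    (5,3)@(11, 7): e=[3,15,0] → ·  [on edge]
    (4,4)@(9, 9): e=[-7,1,24] → ·
    (6,4)@(13, 9): e=[-3,21,0] → ·  [on edge]
  covered (1 px):
    · · · · · · ·
    · · · · · · ·
    · · · · · · ·
    · · · · █ · ·
    · · · · · · ·
    · · · · · · ·

Answer: [[0,0],[1,1],[2,1],[4,2]]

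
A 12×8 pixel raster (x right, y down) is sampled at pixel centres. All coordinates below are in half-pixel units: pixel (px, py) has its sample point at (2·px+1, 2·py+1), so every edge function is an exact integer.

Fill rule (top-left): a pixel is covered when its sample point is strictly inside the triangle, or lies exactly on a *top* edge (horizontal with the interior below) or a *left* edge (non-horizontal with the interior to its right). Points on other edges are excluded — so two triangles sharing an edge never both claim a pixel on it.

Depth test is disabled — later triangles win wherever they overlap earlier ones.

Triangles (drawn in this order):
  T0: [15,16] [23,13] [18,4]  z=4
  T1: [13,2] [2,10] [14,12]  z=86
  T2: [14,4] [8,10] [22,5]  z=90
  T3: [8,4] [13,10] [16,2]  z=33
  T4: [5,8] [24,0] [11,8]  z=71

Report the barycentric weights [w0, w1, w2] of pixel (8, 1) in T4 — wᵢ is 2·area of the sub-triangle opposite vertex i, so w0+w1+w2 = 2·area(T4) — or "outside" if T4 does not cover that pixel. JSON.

T0:
  2·area = 87  (B↔C swapped to make it positive)
  edge (15, 16)→(18, 4): d=(3,-12) top-left  bias=+0
  edge (18, 4)→(23, 13): d=(5,9) right/bottom  bias=-1
  edge (23, 13)→(15, 16): d=(-8,3) right/bottom  bias=-1
    (9,3)@(19, 7): e=[21,6,60] → #
    (10,3)@(21, 7): e=[45,-12,54] → ·
    (8,4)@(17, 9): e=[3,34,50] → #
    (10,4)@(21, 9): e=[51,-2,38] → ·
    (8,5)@(17, 11): e=[9,44,34] → #
    (10,5)@(21, 11): e=[57,8,22] → #
    (11,5)@(23, 11): e=[81,-10,16] → ·
    (8,6)@(17, 13): e=[15,54,18] → #
    (11,6)@(23, 13): e=[87,0,0] → ·  [on edge]
    (8,7)@(17, 15): e=[21,64,2] → #
    (9,7)@(19, 15): e=[45,46,-4] → ·
    (10,7)@(21, 15): e=[69,28,-10] → ·
  covered (10 px):
    · · · · · · · · · · · ·
    · · · · · · · · · · · ·
    · · · · · · · · · · · ·
    · · · · · · · · · # · ·
    · · · · · · · · # # · ·
    · · · · · · · · # # # ·
    · · · · · · · · # # # ·
    · · · · · · · · # · · ·
T1:
  2·area = 118  (B↔C swapped to make it positive)
  edge (13, 2)→(14, 12): d=(1,10) right/bottom  bias=-1
  edge (14, 12)→(2, 10): d=(-12,-2) top-left  bias=+0
  edge (2, 10)→(13, 2): d=(11,-8) top-left  bias=+0
    (6,1)@(13, 3): e=[1,106,11] → #
    (7,1)@(15, 3): e=[-19,110,27] → ·
    (4,2)@(9, 5): e=[43,74,1] → #
    (5,2)@(11, 5): e=[23,78,17] → #
    (7,2)@(15, 5): e=[-17,86,49] → ·
    (3,3)@(7, 7): e=[65,46,7] → #
    (7,3)@(15, 7): e=[-15,62,71] → ·
    (2,4)@(5, 9): e=[87,18,13] → #
    (7,4)@(15, 9): e=[-13,38,93] → ·
    (2,5)@(5, 11): e=[89,-6,35] → ·
    (3,5)@(7, 11): e=[69,-2,51] → ·
    (4,5)@(9, 11): e=[49,2,67] → #
  covered (16 px):
    · · · · · · · · · · · ·
    · · · · · · # · · · · ·
    · · · · # # # · · · · ·
    · · · # # # # · · · · ·
    · · # # # # # · · · · ·
    · · · · # # # · · · · ·
    · · · · · · · · · · · ·
    · · · · · · · · · · · ·
T2:
  2·area = 54  (B↔C swapped to make it positive)
  edge (14, 4)→(22, 5): d=(8,1) right/bottom  bias=-1
  edge (22, 5)→(8, 10): d=(-14,5) right/bottom  bias=-1
  edge (8, 10)→(14, 4): d=(6,-6) top-left  bias=+0
    (8,0)@(17, 1): e=[-27,81,0] → ·  [on edge]
    (7,1)@(15, 3): e=[-9,63,0] → ·  [on edge]
    (6,2)@(13, 5): e=[9,45,0] → #  [on edge]
    (7,2)@(15, 5): e=[7,35,12] → #
    (8,2)@(17, 5): e=[5,25,24] → #
    (9,2)@(19, 5): e=[3,15,36] → #
    (10,2)@(21, 5): e=[1,5,48] → #
    (11,2)@(23, 5): e=[-1,-5,60] → ·
    (5,3)@(11, 7): e=[27,27,0] → #  [on edge]
    (8,3)@(17, 7): e=[21,-3,36] → ·
    (9,3)@(19, 7): e=[19,-13,48] → ·
    (10,3)@(21, 7): e=[17,-23,60] → ·
    (4,4)@(9, 9): e=[45,9,0] → #  [on edge]
    (3,5)@(7, 11): e=[63,-9,0] → ·  [on edge]
    (2,6)@(5, 13): e=[81,-27,0] → ·  [on edge]
    (1,7)@(3, 15): e=[99,-45,0] → ·  [on edge]
  covered (9 px):
    · · · · · · · · · · · ·
    · · · · · · · · · · · ·
    · · · · · · # # # # # ·
    · · · · · # # # · · · ·
    · · · · # · · · · · · ·
    · · · · · · · · · · · ·
    · · · · · · · · · · · ·
    · · · · · · · · · · · ·
T3:
  2·area = 58  (B↔C swapped to make it positive)
  edge (8, 4)→(16, 2): d=(8,-2) top-left  bias=+0
  edge (16, 2)→(13, 10): d=(-3,8) right/bottom  bias=-1
  edge (13, 10)→(8, 4): d=(-5,-6) top-left  bias=+0
    (6,1)@(13, 3): e=[2,21,35] → #
    (7,1)@(15, 3): e=[6,5,47] → #
    (8,1)@(17, 3): e=[10,-11,59] → ·
    (4,2)@(9, 5): e=[10,47,1] → #
    (5,2)@(11, 5): e=[14,31,13] → #
    (7,2)@(15, 5): e=[22,-1,37] → ·
    (4,3)@(9, 7): e=[26,41,-9] → ·
    (5,3)@(11, 7): e=[30,25,3] → #
    (7,3)@(15, 7): e=[38,-7,27] → ·
    (5,4)@(11, 9): e=[46,19,-7] → ·
    (6,4)@(13, 9): e=[50,3,5] → #
    (7,4)@(15, 9): e=[54,-13,17] → ·
  covered (8 px):
    · · · · · · · · · · · ·
    · · · · · · # # · · · ·
    · · · · # # # · · · · ·
    · · · · · # # · · · · ·
    · · · · · · # · · · · ·
    · · · · · · · · · · · ·
    · · · · · · · · · · · ·
    · · · · · · · · · · · ·
T4:
  2·area = 48
  edge (5, 8)→(24, 0): d=(19,-8) top-left  bias=+0
  edge (24, 0)→(11, 8): d=(-13,8) right/bottom  bias=-1
  edge (11, 8)→(5, 8): d=(-6,0) right/bottom  bias=-1
    (8,1)@(17, 3): e=[1,17,30] → #
    (9,1)@(19, 3): e=[17,1,30] → #
    (10,1)@(21, 3): e=[33,-15,30] → ·
    (6,2)@(13, 5): e=[7,23,18] → #
    (7,2)@(15, 5): e=[23,7,18] → #
    (8,2)@(17, 5): e=[39,-9,18] → ·
    (9,2)@(19, 5): e=[55,-25,18] → ·
    (4,3)@(9, 7): e=[13,29,6] → #
    (5,3)@(11, 7): e=[29,13,6] → #
    (6,3)@(13, 7): e=[45,-3,6] → ·
    (7,3)@(15, 7): e=[61,-19,6] → ·
    (4,4)@(9, 9): e=[51,3,-6] → ·
  covered (6 px):
    · · · · · · · · · · · ·
    · · · · · · · · # # · ·
    · · · · · · # # · · · ·
    · · · · # # · · · · · ·
    · · · · · · · · · · · ·
    · · · · · · · · · · · ·
    · · · · · · · · · · · ·
    · · · · · · · · · · · ·

Result: [17,30,1]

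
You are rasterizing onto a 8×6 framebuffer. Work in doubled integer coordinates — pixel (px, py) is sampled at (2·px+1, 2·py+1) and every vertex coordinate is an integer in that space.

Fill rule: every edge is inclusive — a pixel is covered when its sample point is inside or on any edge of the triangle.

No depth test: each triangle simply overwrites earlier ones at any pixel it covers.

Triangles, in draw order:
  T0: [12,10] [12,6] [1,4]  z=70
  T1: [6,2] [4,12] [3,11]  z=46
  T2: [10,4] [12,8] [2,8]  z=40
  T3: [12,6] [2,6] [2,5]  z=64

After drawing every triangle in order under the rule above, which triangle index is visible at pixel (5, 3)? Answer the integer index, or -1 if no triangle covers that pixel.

T0:
  2·area = 44  (B↔C swapped to make it positive)
  edge (12, 10)→(1, 4): d=(-11,-6) inclusive
  edge (1, 4)→(12, 6): d=(11,2) inclusive
  edge (12, 6)→(12, 10): d=(0,4) inclusive
    (1,2)@(3, 5): e=[1,7,36] → X
    (2,2)@(5, 5): e=[13,3,28] → X
    (3,2)@(7, 5): e=[25,-1,20] → .
    (1,3)@(3, 7): e=[-21,29,36] → .
    (2,3)@(5, 7): e=[-9,25,28] → .
    (3,3)@(7, 7): e=[3,21,20] → X
    (4,3)@(9, 7): e=[15,17,12] → X
    (5,3)@(11, 7): e=[27,13,4] → X
    (6,3)@(13, 7): e=[39,9,-4] → .
    (3,4)@(7, 9): e=[-19,43,20] → .
    (4,4)@(9, 9): e=[-7,39,12] → .
    (5,4)@(11, 9): e=[5,35,4] → X
  covered (6 px):
    . . . . . . . .
    . . . . . . . .
    . X X . . . . .
    . . . X X X . .
    . . . . . X . .
    . . . . . . . .
T1:
  2·area = 12
  edge (6, 2)→(4, 12): d=(-2,10) inclusive
  edge (4, 12)→(3, 11): d=(-1,-1) inclusive
  edge (3, 11)→(6, 2): d=(3,-9) inclusive
    (2,2)@(5, 5): e=[4,8,0] → X  [on edge]
    (3,2)@(7, 5): e=[-16,10,18] → .
    (2,3)@(5, 7): e=[0,6,6] → X  [on edge]
    (3,3)@(7, 7): e=[-20,8,24] → .
    (0,4)@(1, 9): e=[36,0,-24] → .  [on edge]
    (2,4)@(5, 9): e=[-4,4,12] → .
    (1,5)@(3, 11): e=[12,0,0] → X  [on edge]
    (2,5)@(5, 11): e=[-8,2,18] → .
  covered (3 px):
    . . . . . . . .
    . . . . . . . .
    . . X . . . . .
    . . X . . . . .
    . . . . . . . .
    . X . . . . . .
T2:
  2·area = 40
  edge (10, 4)→(12, 8): d=(2,4) inclusive
  edge (12, 8)→(2, 8): d=(-10,0) inclusive
  edge (2, 8)→(10, 4): d=(8,-4) inclusive
    (4,2)@(9, 5): e=[6,30,4] → X
    (5,2)@(11, 5): e=[-2,30,12] → .
    (2,3)@(5, 7): e=[26,10,4] → X
    (3,3)@(7, 7): e=[18,10,12] → X
    (5,3)@(11, 7): e=[2,10,28] → X
    (6,3)@(13, 7): e=[-6,10,36] → .
    (2,4)@(5, 9): e=[30,-10,20] → .
    (3,4)@(7, 9): e=[22,-10,28] → .
    (4,4)@(9, 9): e=[14,-10,36] → .
    (5,4)@(11, 9): e=[6,-10,44] → .
  covered (5 px):
    . . . . . . . .
    . . . . . . . .
    . . . . X . . .
    . . X X X X . .
    . . . . . . . .
    . . . . . . . .
T3:
  2·area = 10
  edge (12, 6)→(2, 6): d=(-10,0) inclusive
  edge (2, 6)→(2, 5): d=(0,-1) inclusive
  edge (2, 5)→(12, 6): d=(10,1) inclusive
  covered (0 px):
    . . . . . . . .
    . . . . . . . .
    . . . . . . . .
    . . . . . . . .
    . . . . . . . .
    . . . . . . . .

Z-buffer (winner per pixel, '.' = empty):
  . . . . . . . .
  . . . . . . . .
  . 0 1 . 2 . . .
  . . 2 2 2 2 . .
  . . . . . 0 . .
  . 1 . . . . . .

Result: 2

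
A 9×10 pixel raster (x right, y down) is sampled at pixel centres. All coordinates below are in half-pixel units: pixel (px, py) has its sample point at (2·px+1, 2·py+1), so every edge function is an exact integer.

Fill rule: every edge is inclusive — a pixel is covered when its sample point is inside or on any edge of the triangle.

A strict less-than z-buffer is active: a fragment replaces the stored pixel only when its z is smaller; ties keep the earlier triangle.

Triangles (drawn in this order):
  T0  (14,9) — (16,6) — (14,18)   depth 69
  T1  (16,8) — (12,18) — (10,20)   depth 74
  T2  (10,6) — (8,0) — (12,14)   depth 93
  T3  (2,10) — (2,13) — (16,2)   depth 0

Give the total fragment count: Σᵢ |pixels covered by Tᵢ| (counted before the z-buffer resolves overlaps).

T0:
  2·area = 18
  edge (14, 9)→(16, 6): d=(2,-3) inclusive
  edge (16, 6)→(14, 18): d=(-2,12) inclusive
  edge (14, 18)→(14, 9): d=(0,-9) inclusive
    (7,4)@(15, 9): e=[3,6,9] → #
    (8,4)@(17, 9): e=[9,-18,27] → ·
    (7,5)@(15, 11): e=[7,2,9] → #
    (8,5)@(17, 11): e=[13,-22,27] → ·
    (7,6)@(15, 13): e=[11,-2,9] → ·
  covered (2 px):
    · · · · · · · · ·
    · · · · · · · · ·
    · · · · · · · · ·
    · · · · · · · · ·
    · · · · · · · # ·
    · · · · · · · # ·
    · · · · · · · · ·
    · · · · · · · · ·
    · · · · · · · · ·
    · · · · · · · · ·
T1:
  2·area = 12
  edge (16, 8)→(12, 18): d=(-4,10) inclusive
  edge (12, 18)→(10, 20): d=(-2,2) inclusive
  edge (10, 20)→(16, 8): d=(6,-12) inclusive
    (8,6)@(17, 13): e=[-30,0,42] → ·  [on edge]
    (6,7)@(13, 15): e=[2,4,6] → #
    (7,7)@(15, 15): e=[-18,0,30] → ·  [on edge]
    (6,8)@(13, 17): e=[-6,0,18] → ·  [on edge]
    (5,9)@(11, 19): e=[6,0,6] → #  [on edge]
    (6,9)@(13, 19): e=[-14,-4,30] → ·
  covered (2 px):
    · · · · · · · · ·
    · · · · · · · · ·
    · · · · · · · · ·
    · · · · · · · · ·
    · · · · · · · · ·
    · · · · · · · · ·
    · · · · · · · · ·
    · · · · · · # · ·
    · · · · · · · · ·
    · · · · · # · · ·
T2:
  2·area = 4  (B↔C swapped to make it positive)
  edge (10, 6)→(12, 14): d=(2,8) inclusive
  edge (12, 14)→(8, 0): d=(-4,-14) inclusive
  edge (8, 0)→(10, 6): d=(2,6) inclusive
    (4,1)@(9, 3): e=[2,2,0] → #  [on edge]
    (5,1)@(11, 3): e=[-14,30,-12] → ·
    (4,2)@(9, 5): e=[6,-6,4] → ·
    (5,4)@(11, 9): e=[-2,6,0] → ·  [on edge]
    (6,7)@(13, 15): e=[-6,10,0] → ·  [on edge]
  covered (1 px):
    · · · · · · · · ·
    · · · · # · · · ·
    · · · · · · · · ·
    · · · · · · · · ·
    · · · · · · · · ·
    · · · · · · · · ·
    · · · · · · · · ·
    · · · · · · · · ·
    · · · · · · · · ·
    · · · · · · · · ·
T3:
  2·area = 42  (B↔C swapped to make it positive)
  edge (2, 10)→(16, 2): d=(14,-8) inclusive
  edge (16, 2)→(2, 13): d=(-14,11) inclusive
  edge (2, 13)→(2, 10): d=(0,-3) inclusive
    (5,2)@(11, 5): e=[2,13,27] → #
    (6,2)@(13, 5): e=[18,-9,33] → ·
    (4,3)@(9, 7): e=[14,7,21] → #
    (5,3)@(11, 7): e=[30,-15,27] → ·
    (2,4)@(5, 9): e=[10,23,9] → #
    (3,4)@(7, 9): e=[26,1,15] → #
    (4,4)@(9, 9): e=[42,-21,21] → ·
    (1,5)@(3, 11): e=[22,17,3] → #
    (2,5)@(5, 11): e=[38,-5,9] → ·
    (3,5)@(7, 11): e=[54,-27,15] → ·
    (1,6)@(3, 13): e=[50,-11,3] → ·
  covered (5 px):
    · · · · · · · · ·
    · · · · · · · · ·
    · · · · · # · · ·
    · · · · # · · · ·
    · · # # · · · · ·
    · # · · · · · · ·
    · · · · · · · · ·
    · · · · · · · · ·
    · · · · · · · · ·
    · · · · · · · · ·

Final: 10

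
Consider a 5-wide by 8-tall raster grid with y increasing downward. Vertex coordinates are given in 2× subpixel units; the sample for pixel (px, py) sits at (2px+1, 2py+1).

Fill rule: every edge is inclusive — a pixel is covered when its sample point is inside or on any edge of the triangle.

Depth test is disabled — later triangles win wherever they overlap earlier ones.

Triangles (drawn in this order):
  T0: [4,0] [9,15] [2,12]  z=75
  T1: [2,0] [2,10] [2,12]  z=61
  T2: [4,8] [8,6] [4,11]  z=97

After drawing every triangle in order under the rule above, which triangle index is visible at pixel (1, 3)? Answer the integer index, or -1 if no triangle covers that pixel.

T0:
  2·area = 90
  edge (4, 0)→(9, 15): d=(5,15) inclusive
  edge (9, 15)→(2, 12): d=(-7,-3) inclusive
  edge (2, 12)→(4, 0): d=(2,-12) inclusive
    (2,1)@(5, 3): e=[0,72,18] → █  [on edge]
    (3,1)@(7, 3): e=[-30,78,42] → ·
    (2,2)@(5, 5): e=[10,58,22] → █
    (3,2)@(7, 5): e=[-20,64,46] → ·
    (1,3)@(3, 7): e=[50,38,2] → █
    (3,3)@(7, 7): e=[-10,50,50] → ·
    (1,4)@(3, 9): e=[60,24,6] → █
    (3,4)@(7, 9): e=[0,36,54] → █  [on edge]
    (4,4)@(9, 9): e=[-30,42,78] → ·
    (1,5)@(3, 11): e=[70,10,10] → █
    (4,5)@(9, 11): e=[-20,28,82] → ·
    (1,6)@(3, 13): e=[80,-4,14] → ·
    (4,7)@(9, 15): e=[0,0,90] → █  [on edge]
  covered (13 px):
    · · · · ·
    · · █ · ·
    · · █ · ·
    · █ █ · ·
    · █ █ █ ·
    · █ █ █ ·
    · · █ █ ·
    · · · · █
T1:
  degenerate (2·area = 0) — covers nothing
T2:
  2·area = 12
  edge (4, 8)→(8, 6): d=(4,-2) inclusive
  edge (8, 6)→(4, 11): d=(-4,5) inclusive
  edge (4, 11)→(4, 8): d=(0,-3) inclusive
    (3,3)@(7, 7): e=[2,1,9] → █
    (4,3)@(9, 7): e=[6,-9,15] → ·
    (2,4)@(5, 9): e=[6,3,3] → █
    (3,4)@(7, 9): e=[10,-7,9] → ·
    (2,5)@(5, 11): e=[14,-5,3] → ·
  covered (2 px):
    · · · · ·
    · · · · ·
    · · · · ·
    · · · █ ·
    · · █ · ·
    · · · · ·
    · · · · ·
    · · · · ·

Z-buffer (winner per pixel, '.' = empty):
  . . . . .
  . . 0 . .
  . . 0 . .
  . 0 0 2 .
  . 0 2 0 .
  . 0 0 0 .
  . . 0 0 .
  . . . . 0

Final: 0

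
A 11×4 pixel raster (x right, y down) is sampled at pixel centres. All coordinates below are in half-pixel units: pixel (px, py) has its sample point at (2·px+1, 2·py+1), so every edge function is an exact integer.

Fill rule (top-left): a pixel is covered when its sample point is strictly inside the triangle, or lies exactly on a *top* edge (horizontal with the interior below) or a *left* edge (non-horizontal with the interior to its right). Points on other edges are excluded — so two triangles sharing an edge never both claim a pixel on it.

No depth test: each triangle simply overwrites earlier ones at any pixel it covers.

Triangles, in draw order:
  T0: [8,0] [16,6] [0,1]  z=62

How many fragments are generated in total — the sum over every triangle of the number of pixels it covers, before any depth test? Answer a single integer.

T0:
  2·area = 56
  edge (8, 0)→(16, 6): d=(8,6) right/bottom  bias=-1
  edge (16, 6)→(0, 1): d=(-16,-5) top-left  bias=+0
  edge (0, 1)→(8, 0): d=(8,-1) top-left  bias=+0
    (0,0)@(1, 1): e=[50,5,1] → #
    (1,0)@(3, 1): e=[38,15,3] → #
    (2,0)@(5, 1): e=[26,25,5] → #
    (3,0)@(7, 1): e=[14,35,7] → #
    (4,0)@(9, 1): e=[2,45,9] → #
    (5,0)@(11, 1): e=[-10,55,11] → ·
    (0,1)@(1, 3): e=[66,-27,17] → ·
    (1,1)@(3, 3): e=[54,-17,19] → ·
    (2,1)@(5, 3): e=[42,-7,21] → ·
    (3,1)@(7, 3): e=[30,3,23] → #
    (5,1)@(11, 3): e=[6,23,27] → #
    (6,1)@(13, 3): e=[-6,33,29] → ·
  covered (9 px):
    # # # # # · · · · · ·
    · · · # # # · · · · ·
    · · · · · · # · · · ·
    · · · · · · · · · · ·

Answer: 9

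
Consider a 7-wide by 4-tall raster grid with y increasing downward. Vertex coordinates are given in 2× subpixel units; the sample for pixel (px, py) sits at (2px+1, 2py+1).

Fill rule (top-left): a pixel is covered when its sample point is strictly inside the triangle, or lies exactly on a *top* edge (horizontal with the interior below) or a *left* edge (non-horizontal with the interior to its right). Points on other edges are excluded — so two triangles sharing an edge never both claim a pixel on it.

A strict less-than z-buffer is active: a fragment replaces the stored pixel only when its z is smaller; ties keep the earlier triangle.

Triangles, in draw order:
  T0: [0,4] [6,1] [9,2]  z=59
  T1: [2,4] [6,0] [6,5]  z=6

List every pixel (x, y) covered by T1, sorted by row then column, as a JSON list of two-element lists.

T0:
  2·area = 15
  edge (0, 4)→(6, 1): d=(6,-3) top-left  bias=+0
  edge (6, 1)→(9, 2): d=(3,1) right/bottom  bias=-1
  edge (9, 2)→(0, 4): d=(-9,2) right/bottom  bias=-1
    (1,1)@(3, 3): e=[3,9,3] → X
    (2,1)@(5, 3): e=[9,7,-1] → .
    (1,2)@(3, 5): e=[15,15,-15] → .
  covered (1 px):
    . . . . . . .
    . X . . . . .
    . . . . . . .
    . . . . . . .
T1:
  2·area = 20
  edge (2, 4)→(6, 0): d=(4,-4) top-left  bias=+0
  edge (6, 0)→(6, 5): d=(0,5) right/bottom  bias=-1
  edge (6, 5)→(2, 4): d=(-4,-1) top-left  bias=+0
    (2,0)@(5, 1): e=[0,5,15] → X  [on edge]
    (3,0)@(7, 1): e=[8,-5,17] → .
    (1,1)@(3, 3): e=[0,15,5] → X  [on edge]
    (3,1)@(7, 3): e=[16,-5,9] → .
    (0,2)@(1, 5): e=[0,25,-5] → .  [on edge]
    (1,2)@(3, 5): e=[8,15,-3] → .
    (2,2)@(5, 5): e=[16,5,-1] → .
  covered (3 px):
    . . X . . . .
    . X X . . . .
    . . . . . . .
    . . . . . . .

Answer: [[2,0],[1,1],[2,1]]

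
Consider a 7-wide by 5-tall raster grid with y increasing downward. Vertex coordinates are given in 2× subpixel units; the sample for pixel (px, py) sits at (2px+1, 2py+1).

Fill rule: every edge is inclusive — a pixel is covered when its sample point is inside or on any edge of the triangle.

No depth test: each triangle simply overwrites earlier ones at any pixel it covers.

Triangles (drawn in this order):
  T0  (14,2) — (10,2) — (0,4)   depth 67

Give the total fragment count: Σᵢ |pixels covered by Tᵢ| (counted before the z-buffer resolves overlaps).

T0:
  2·area = 8  (B↔C swapped to make it positive)
  edge (14, 2)→(0, 4): d=(-14,2) inclusive
  edge (0, 4)→(10, 2): d=(10,-2) inclusive
  edge (10, 2)→(14, 2): d=(4,0) inclusive
    (2,1)@(5, 3): e=[4,0,4] → █  [on edge]
    (3,1)@(7, 3): e=[0,4,4] → █  [on edge]
    (4,1)@(9, 3): e=[-4,8,4] → ·
    (2,2)@(5, 5): e=[-24,20,12] → ·
    (3,2)@(7, 5): e=[-28,24,12] → ·
  covered (2 px):
    · · · · · · ·
    · · █ █ · · ·
    · · · · · · ·
    · · · · · · ·
    · · · · · · ·

Answer: 2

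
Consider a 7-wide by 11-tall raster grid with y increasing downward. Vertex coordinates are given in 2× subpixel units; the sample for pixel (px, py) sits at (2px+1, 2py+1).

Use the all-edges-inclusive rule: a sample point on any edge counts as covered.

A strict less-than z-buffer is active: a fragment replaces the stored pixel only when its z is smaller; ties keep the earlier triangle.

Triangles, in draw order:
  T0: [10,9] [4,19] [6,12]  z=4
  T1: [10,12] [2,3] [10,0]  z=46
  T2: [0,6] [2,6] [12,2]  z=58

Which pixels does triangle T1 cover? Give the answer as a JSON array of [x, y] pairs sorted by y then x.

T0:
  2·area = 22
  edge (10, 9)→(4, 19): d=(-6,10) inclusive
  edge (4, 19)→(6, 12): d=(2,-7) inclusive
  edge (6, 12)→(10, 9): d=(4,-3) inclusive
    (3,6)@(7, 13): e=[6,9,7] → X
    (4,6)@(9, 13): e=[-14,23,13] → .
    (3,7)@(7, 15): e=[-6,13,15] → .
    (2,8)@(5, 17): e=[2,3,17] → X
    (3,8)@(7, 17): e=[-18,17,23] → .
    (2,9)@(5, 19): e=[-10,7,25] → .
  covered (2 px):
    . . . . . . .
    . . . . . . .
    . . . . . . .
    . . . . . . .
    . . . . . . .
    . . . . . . .
    . . . X . . .
    . . . . . . .
    . . X . . . .
    . . . . . . .
    . . . . . . .
T1:
  2·area = 96
  edge (10, 12)→(2, 3): d=(-8,-9) inclusive
  edge (2, 3)→(10, 0): d=(8,-3) inclusive
  edge (10, 0)→(10, 12): d=(0,12) inclusive
    (4,0)@(9, 1): e=[79,5,12] → X
    (5,0)@(11, 1): e=[97,11,-12] → .
    (1,1)@(3, 3): e=[9,3,84] → X
    (2,1)@(5, 3): e=[27,9,60] → X
    (3,1)@(7, 3): e=[45,15,36] → X
    (5,1)@(11, 3): e=[81,27,-12] → .
    (1,2)@(3, 5): e=[-7,19,84] → .
    (2,2)@(5, 5): e=[11,25,60] → X
    (5,2)@(11, 5): e=[65,43,-12] → .
    (2,3)@(5, 7): e=[-5,41,60] → .
    (3,3)@(7, 7): e=[13,47,36] → X
    (5,3)@(11, 7): e=[49,59,-12] → .
  covered (11 px):
    . . . . X . .
    . X X X X . .
    . . X X X . .
    . . . X X . .
    . . . . X . .
    . . . . . . .
    . . . . . . .
    . . . . . . .
    . . . . . . .
    . . . . . . .
    . . . . . . .
T2:
  2·area = 8  (B↔C swapped to make it positive)
  edge (0, 6)→(12, 2): d=(12,-4) inclusive
  edge (12, 2)→(2, 6): d=(-10,4) inclusive
  edge (2, 6)→(0, 6): d=(-2,0) inclusive
    (4,1)@(9, 3): e=[0,2,6] → X  [on edge]
    (5,1)@(11, 3): e=[8,-6,6] → .
    (1,2)@(3, 5): e=[0,6,2] → X  [on edge]
    (2,2)@(5, 5): e=[8,-2,2] → .
    (4,2)@(9, 5): e=[24,-18,2] → .
    (1,3)@(3, 7): e=[24,-14,-2] → .
  covered (2 px):
    . . . . . . .
    . . . . X . .
    . X . . . . .
    . . . . . . .
    . . . . . . .
    . . . . . . .
    . . . . . . .
    . . . . . . .
    . . . . . . .
    . . . . . . .
    . . . . . . .

Final: [[4,0],[1,1],[2,1],[3,1],[4,1],[2,2],[3,2],[4,2],[3,3],[4,3],[4,4]]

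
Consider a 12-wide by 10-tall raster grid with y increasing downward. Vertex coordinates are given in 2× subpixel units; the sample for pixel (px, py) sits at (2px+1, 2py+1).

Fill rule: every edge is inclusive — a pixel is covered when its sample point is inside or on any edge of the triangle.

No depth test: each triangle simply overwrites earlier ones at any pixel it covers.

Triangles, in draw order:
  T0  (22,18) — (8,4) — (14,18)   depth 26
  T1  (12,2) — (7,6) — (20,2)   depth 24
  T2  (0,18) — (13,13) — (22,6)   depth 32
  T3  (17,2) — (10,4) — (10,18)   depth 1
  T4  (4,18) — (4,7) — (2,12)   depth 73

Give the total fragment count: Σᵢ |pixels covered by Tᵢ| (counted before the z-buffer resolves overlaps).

T0:
  2·area = 112  (B↔C swapped to make it positive)
  edge (22, 18)→(14, 18): d=(-8,0) inclusive
  edge (14, 18)→(8, 4): d=(-6,-14) inclusive
  edge (8, 4)→(22, 18): d=(14,14) inclusive
    (2,0)@(5, 1): e=[136,-24,0] → ·  [on edge]
    (3,1)@(7, 3): e=[120,-8,0] → ·  [on edge]
    (4,2)@(9, 5): e=[104,8,0] → █  [on edge]
    (5,2)@(11, 5): e=[104,36,-28] → ·
    (4,3)@(9, 7): e=[88,-4,28] → ·
    (5,3)@(11, 7): e=[88,24,0] → █  [on edge]
    (6,3)@(13, 7): e=[88,52,-28] → ·
    (5,4)@(11, 9): e=[72,12,28] → █
    (6,4)@(13, 9): e=[72,40,0] → █  [on edge]
    (7,4)@(15, 9): e=[72,68,-28] → ·
    (5,5)@(11, 11): e=[56,0,56] → █  [on edge]
    (7,5)@(15, 11): e=[56,56,0] → █  [on edge]
    (8,6)@(17, 13): e=[40,72,0] → █  [on edge]
    (9,7)@(19, 15): e=[24,88,0] → █  [on edge]
    (10,8)@(21, 17): e=[8,104,0] → █  [on edge]
    (11,9)@(23, 19): e=[-8,120,0] → ·  [on edge]
  covered (18 px):
    · · · · · · · · · · · ·
    · · · · · · · · · · · ·
    · · · · █ · · · · · · ·
    · · · · · █ · · · · · ·
    · · · · · █ █ · · · · ·
    · · · · · █ █ █ · · · ·
    · · · · · · █ █ █ · · ·
    · · · · · · █ █ █ █ · ·
    · · · · · · · █ █ █ █ ·
    · · · · · · · · · · · ·
T1:
  2·area = 32  (B↔C swapped to make it positive)
  edge (12, 2)→(20, 2): d=(8,0) inclusive
  edge (20, 2)→(7, 6): d=(-13,4) inclusive
  edge (7, 6)→(12, 2): d=(5,-4) inclusive
    (5,1)@(11, 3): e=[8,23,1] → █
    (6,1)@(13, 3): e=[8,15,9] → █
    (7,1)@(15, 3): e=[8,7,17] → █
    (8,1)@(17, 3): e=[8,-1,25] → ·
    (4,2)@(9, 5): e=[24,5,3] → █
    (5,2)@(11, 5): e=[24,-3,11] → ·
    (6,2)@(13, 5): e=[24,-11,19] → ·
    (7,2)@(15, 5): e=[24,-19,27] → ·
    (4,3)@(9, 7): e=[40,-21,13] → ·
  covered (4 px):
    · · · · · · · · · · · ·
    · · · · · █ █ █ · · · ·
    · · · · █ · · · · · · ·
    · · · · · · · · · · · ·
    · · · · · · · · · · · ·
    · · · · · · · · · · · ·
    · · · · · · · · · · · ·
    · · · · · · · · · · · ·
    · · · · · · · · · · · ·
    · · · · · · · · · · · ·
T2:
  2·area = 46  (B↔C swapped to make it positive)
  edge (0, 18)→(22, 6): d=(22,-12) inclusive
  edge (22, 6)→(13, 13): d=(-9,7) inclusive
  edge (13, 13)→(0, 18): d=(-13,5) inclusive
    (8,4)@(17, 9): e=[6,8,32] → █
    (9,4)@(19, 9): e=[30,-6,22] → ·
    (6,5)@(13, 11): e=[2,18,26] → █
    (7,5)@(15, 11): e=[26,4,16] → █
    (8,5)@(17, 11): e=[50,-10,6] → ·
    (5,6)@(11, 13): e=[22,14,10] → █
    (6,6)@(13, 13): e=[46,0,0] → █  [on edge]
    (7,6)@(15, 13): e=[70,-14,-10] → ·
    (3,7)@(7, 15): e=[18,24,4] → █
    (4,7)@(9, 15): e=[42,10,-6] → ·
    (5,7)@(11, 15): e=[66,-4,-16] → ·
    (6,7)@(13, 15): e=[90,-18,-26] → ·
  covered (6 px):
    · · · · · · · · · · · ·
    · · · · · · · · · · · ·
    · · · · · · · · · · · ·
    · · · · · · · · · · · ·
    · · · · · · · · █ · · ·
    · · · · · · █ █ · · · ·
    · · · · · █ █ · · · · ·
    · · · █ · · · · · · · ·
    · · · · · · · · · · · ·
    · · · · · · · · · · · ·
T3:
  2·area = 98  (B↔C swapped to make it positive)
  edge (17, 2)→(10, 18): d=(-7,16) inclusive
  edge (10, 18)→(10, 4): d=(0,-14) inclusive
  edge (10, 4)→(17, 2): d=(7,-2) inclusive
    (7,1)@(15, 3): e=[25,70,3] → █
    (8,1)@(17, 3): e=[-7,98,7] → ·
    (5,2)@(11, 5): e=[75,14,9] → █
    (6,2)@(13, 5): e=[43,42,13] → █
    (8,2)@(17, 5): e=[-21,98,21] → ·
    (5,3)@(11, 7): e=[61,14,23] → █
    (7,3)@(15, 7): e=[-3,70,31] → ·
    (5,4)@(11, 9): e=[47,14,37] → █
    (7,4)@(15, 9): e=[-17,70,45] → ·
    (5,5)@(11, 11): e=[33,14,51] → █
    (7,5)@(15, 11): e=[-31,70,59] → ·
    (5,6)@(11, 13): e=[19,14,65] → █
  covered (12 px):
    · · · · · · · · · · · ·
    · · · · · · · █ · · · ·
    · · · · · █ █ █ · · · ·
    · · · · · █ █ · · · · ·
    · · · · · █ █ · · · · ·
    · · · · · █ █ · · · · ·
    · · · · · █ · · · · · ·
    · · · · · █ · · · · · ·
    · · · · · · · · · · · ·
    · · · · · · · · · · · ·
T4:
  2·area = 22  (B↔C swapped to make it positive)
  edge (4, 18)→(2, 12): d=(-2,-6) inclusive
  edge (2, 12)→(4, 7): d=(2,-5) inclusive
  edge (4, 7)→(4, 18): d=(0,11) inclusive
    (0,4)@(1, 9): e=[0,-11,33] → ·  [on edge]
    (1,5)@(3, 11): e=[8,3,11] → █
    (2,5)@(5, 11): e=[20,13,-11] → ·
    (1,6)@(3, 13): e=[4,7,11] → █
    (2,6)@(5, 13): e=[16,17,-11] → ·
    (1,7)@(3, 15): e=[0,11,11] → █  [on edge]
    (2,7)@(5, 15): e=[12,21,-11] → ·
    (1,8)@(3, 17): e=[-4,15,11] → ·
  covered (3 px):
    · · · · · · · · · · · ·
    · · · · · · · · · · · ·
    · · · · · · · · · · · ·
    · · · · · · · · · · · ·
    · · · · · · · · · · · ·
    · █ · · · · · · · · · ·
    · █ · · · · · · · · · ·
    · █ · · · · · · · · · ·
    · · · · · · · · · · · ·
    · · · · · · · · · · · ·

Answer: 43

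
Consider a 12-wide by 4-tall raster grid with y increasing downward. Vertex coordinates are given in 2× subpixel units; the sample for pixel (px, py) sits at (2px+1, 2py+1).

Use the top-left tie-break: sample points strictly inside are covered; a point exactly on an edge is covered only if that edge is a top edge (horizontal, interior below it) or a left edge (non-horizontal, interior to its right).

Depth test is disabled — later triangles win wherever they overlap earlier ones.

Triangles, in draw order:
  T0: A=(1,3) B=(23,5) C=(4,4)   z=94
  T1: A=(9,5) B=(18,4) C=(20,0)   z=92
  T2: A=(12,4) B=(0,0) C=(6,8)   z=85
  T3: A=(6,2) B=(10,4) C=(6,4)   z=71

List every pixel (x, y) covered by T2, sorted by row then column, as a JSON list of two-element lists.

T0:
  2·area = 16
  edge (1, 3)→(23, 5): d=(22,2) right/bottom  bias=-1
  edge (23, 5)→(4, 4): d=(-19,-1) top-left  bias=+0
  edge (4, 4)→(1, 3): d=(-3,-1) top-left  bias=+0
    (0,1)@(1, 3): e=[0,16,0] → ·  [on edge]
    (3,2)@(7, 5): e=[32,-16,0] → ·  [on edge]
    (11,2)@(23, 5): e=[0,0,16] → ·  [on edge]
    (6,3)@(13, 7): e=[64,-48,0] → ·  [on edge]
  covered (0 px):
    · · · · · · · · · · · ·
    · · · · · · · · · · · ·
    · · · · · · · · · · · ·
    · · · · · · · · · · · ·
T1:
  2·area = 34  (B↔C swapped to make it positive)
  edge (9, 5)→(20, 0): d=(11,-5) top-left  bias=+0
  edge (20, 0)→(18, 4): d=(-2,4) right/bottom  bias=-1
  edge (18, 4)→(9, 5): d=(-9,1) right/bottom  bias=-1
    (9,0)@(19, 1): e=[6,2,26] → █
    (10,0)@(21, 1): e=[16,-6,24] → ·
    (7,1)@(15, 3): e=[8,14,12] → █
    (8,1)@(17, 3): e=[18,6,10] → █
    (9,1)@(19, 3): e=[28,-2,8] → ·
    (4,2)@(9, 5): e=[0,34,0] → ·  [on edge]
    (7,2)@(15, 5): e=[30,10,-6] → ·
    (8,2)@(17, 5): e=[40,2,-8] → ·
  covered (3 px):
    · · · · · · · · · █ · ·
    · · · · · · · █ █ · · ·
    · · · · · · · · · · · ·
    · · · · · · · · · · · ·
T2:
  2·area = 72  (B↔C swapped to make it positive)
  edge (12, 4)→(6, 8): d=(-6,4) right/bottom  bias=-1
  edge (6, 8)→(0, 0): d=(-6,-8) top-left  bias=+0
  edge (0, 0)→(12, 4): d=(12,4) right/bottom  bias=-1
    (0,0)@(1, 1): e=[62,2,8] → █
    (1,0)@(3, 1): e=[54,18,0] → ·  [on edge]
    (0,1)@(1, 3): e=[50,-10,32] → ·
    (1,1)@(3, 3): e=[42,6,24] → █
    (2,1)@(5, 3): e=[34,22,16] → █
    (3,1)@(7, 3): e=[26,38,8] → █
    (4,1)@(9, 3): e=[18,54,0] → ·  [on edge]
    (1,2)@(3, 5): e=[30,-6,48] → ·
    (2,2)@(5, 5): e=[22,10,40] → █
    (4,2)@(9, 5): e=[6,42,24] → █
    (5,2)@(11, 5): e=[-2,58,16] → ·
    (7,2)@(15, 5): e=[-18,90,0] → ·  [on edge]
    (10,3)@(21, 7): e=[-54,126,0] → ·  [on edge]
  covered (8 px):
    █ · · · · · · · · · · ·
    · █ █ █ · · · · · · · ·
    · · █ █ █ · · · · · · ·
    · · · █ · · · · · · · ·
T3:
  2·area = 8
  edge (6, 2)→(10, 4): d=(4,2) right/bottom  bias=-1
  edge (10, 4)→(6, 4): d=(-4,0) right/bottom  bias=-1
  edge (6, 4)→(6, 2): d=(0,-2) top-left  bias=+0
    (3,1)@(7, 3): e=[2,4,2] → █
    (4,1)@(9, 3): e=[-2,4,6] → ·
    (3,2)@(7, 5): e=[10,-4,2] → ·
  covered (1 px):
    · · · · · · · · · · · ·
    · · · █ · · · · · · · ·
    · · · · · · · · · · · ·
    · · · · · · · · · · · ·

Final: [[0,0],[1,1],[2,1],[3,1],[2,2],[3,2],[4,2],[3,3]]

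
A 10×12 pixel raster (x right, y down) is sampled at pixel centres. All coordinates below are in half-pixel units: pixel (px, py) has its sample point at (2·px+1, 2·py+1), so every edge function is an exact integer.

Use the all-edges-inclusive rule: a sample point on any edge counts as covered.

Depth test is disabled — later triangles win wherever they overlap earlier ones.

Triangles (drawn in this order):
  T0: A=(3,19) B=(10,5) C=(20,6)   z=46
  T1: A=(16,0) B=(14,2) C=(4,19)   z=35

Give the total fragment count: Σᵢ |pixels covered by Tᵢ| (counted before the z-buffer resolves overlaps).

T0:
  2·area = 147
  edge (3, 19)→(10, 5): d=(7,-14) inclusive
  edge (10, 5)→(20, 6): d=(10,1) inclusive
  edge (20, 6)→(3, 19): d=(-17,13) inclusive
    (5,1)@(11, 3): e=[0,-21,168] → ·  [on edge]
    (4,3)@(9, 7): e=[0,21,126] → #  [on edge]
    (5,3)@(11, 7): e=[28,19,100] → #
    (6,3)@(13, 7): e=[56,17,74] → #
    (7,3)@(15, 7): e=[84,15,48] → #
    (8,3)@(17, 7): e=[112,13,22] → #
    (9,3)@(19, 7): e=[140,11,-4] → ·
    (4,4)@(9, 9): e=[14,41,92] → #
    (8,4)@(17, 9): e=[126,33,-12] → ·
    (3,5)@(7, 11): e=[0,63,84] → #  [on edge]
    (7,5)@(15, 11): e=[112,55,-20] → ·
    (3,6)@(7, 13): e=[14,83,50] → #
    (2,7)@(5, 15): e=[0,105,42] → #  [on edge]
    (1,9)@(3, 19): e=[0,147,0] → #  [on edge]
    (0,11)@(1, 23): e=[0,189,-42] → ·  [on edge]
  covered (19 px):
    · · · · · · · · · ·
    · · · · · · · · · ·
    · · · · · · · · · ·
    · · · · # # # # # ·
    · · · · # # # # · ·
    · · · # # # # · · ·
    · · · # # · · · · ·
    · · # # · · · · · ·
    · · # · · · · · · ·
    · # · · · · · · · ·
    · · · · · · · · · ·
    · · · · · · · · · ·
T1:
  2·area = 14  (B↔C swapped to make it positive)
  edge (16, 0)→(4, 19): d=(-12,19) inclusive
  edge (4, 19)→(14, 2): d=(10,-17) inclusive
  edge (14, 2)→(16, 0): d=(2,-2) inclusive
    (7,0)@(15, 1): e=[7,7,0] → #  [on edge]
    (8,0)@(17, 1): e=[-31,41,4] → ·
    (6,1)@(13, 3): e=[21,-7,0] → ·  [on edge]
    (7,1)@(15, 3): e=[-17,27,4] → ·
    (5,2)@(11, 5): e=[35,-21,0] → ·  [on edge]
    (4,3)@(9, 7): e=[49,-35,0] → ·  [on edge]
    (3,4)@(7, 9): e=[63,-49,0] → ·  [on edge]
    (2,5)@(5, 11): e=[77,-63,0] → ·  [on edge]
    (4,5)@(9, 11): e=[1,5,8] → #
    (5,5)@(11, 11): e=[-37,39,12] → ·
    (1,6)@(3, 13): e=[91,-77,0] → ·  [on edge]
    (4,6)@(9, 13): e=[-23,25,12] → ·
    (0,7)@(1, 15): e=[105,-91,0] → ·  [on edge]
  covered (2 px):
    · · · · · · · # · ·
    · · · · · · · · · ·
    · · · · · · · · · ·
    · · · · · · · · · ·
    · · · · · · · · · ·
    · · · · # · · · · ·
    · · · · · · · · · ·
    · · · · · · · · · ·
    · · · · · · · · · ·
    · · · · · · · · · ·
    · · · · · · · · · ·
    · · · · · · · · · ·

Result: 21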